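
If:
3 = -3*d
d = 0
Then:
No Solution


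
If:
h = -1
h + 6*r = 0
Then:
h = -1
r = 1/6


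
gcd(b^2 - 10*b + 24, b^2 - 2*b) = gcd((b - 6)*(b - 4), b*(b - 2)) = 1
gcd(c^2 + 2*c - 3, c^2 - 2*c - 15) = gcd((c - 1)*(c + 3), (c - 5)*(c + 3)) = c + 3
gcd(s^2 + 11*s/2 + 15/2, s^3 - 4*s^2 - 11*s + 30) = s + 3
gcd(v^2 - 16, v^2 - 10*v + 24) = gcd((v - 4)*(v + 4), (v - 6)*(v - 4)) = v - 4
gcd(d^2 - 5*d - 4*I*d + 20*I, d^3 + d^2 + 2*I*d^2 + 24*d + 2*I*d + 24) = d - 4*I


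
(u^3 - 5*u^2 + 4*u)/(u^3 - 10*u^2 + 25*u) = (u^2 - 5*u + 4)/(u^2 - 10*u + 25)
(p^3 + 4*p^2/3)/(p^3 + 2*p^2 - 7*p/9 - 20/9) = 3*p^2/(3*p^2 + 2*p - 5)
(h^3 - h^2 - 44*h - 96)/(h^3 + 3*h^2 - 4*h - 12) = (h^2 - 4*h - 32)/(h^2 - 4)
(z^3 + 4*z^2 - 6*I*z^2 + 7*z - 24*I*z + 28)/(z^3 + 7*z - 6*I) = (z^3 + z^2*(4 - 6*I) + z*(7 - 24*I) + 28)/(z^3 + 7*z - 6*I)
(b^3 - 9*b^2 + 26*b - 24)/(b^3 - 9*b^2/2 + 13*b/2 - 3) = 2*(b^2 - 7*b + 12)/(2*b^2 - 5*b + 3)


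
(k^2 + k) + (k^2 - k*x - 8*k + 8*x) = 2*k^2 - k*x - 7*k + 8*x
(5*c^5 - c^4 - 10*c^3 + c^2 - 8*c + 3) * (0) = 0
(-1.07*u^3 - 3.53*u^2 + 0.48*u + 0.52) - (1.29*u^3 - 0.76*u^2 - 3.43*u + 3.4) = -2.36*u^3 - 2.77*u^2 + 3.91*u - 2.88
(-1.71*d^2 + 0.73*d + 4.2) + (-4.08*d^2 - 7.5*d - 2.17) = -5.79*d^2 - 6.77*d + 2.03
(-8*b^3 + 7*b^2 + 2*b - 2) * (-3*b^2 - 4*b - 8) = 24*b^5 + 11*b^4 + 30*b^3 - 58*b^2 - 8*b + 16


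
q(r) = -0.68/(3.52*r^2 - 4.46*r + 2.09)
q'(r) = -0.68*(4.46 - 7.04*r)/(3.52*r^2 - 4.46*r + 2.09)^2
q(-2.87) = -0.02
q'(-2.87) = -0.01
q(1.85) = -0.12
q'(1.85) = 0.17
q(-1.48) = -0.04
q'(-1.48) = -0.04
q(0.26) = -0.58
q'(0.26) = -1.31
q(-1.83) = -0.03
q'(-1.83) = -0.02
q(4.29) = -0.01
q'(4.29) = 0.01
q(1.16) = -0.41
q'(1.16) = 0.92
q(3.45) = -0.02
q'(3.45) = 0.02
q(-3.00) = -0.01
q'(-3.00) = -0.01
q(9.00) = -0.00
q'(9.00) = 0.00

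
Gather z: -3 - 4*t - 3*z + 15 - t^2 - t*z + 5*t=-t^2 + t + z*(-t - 3) + 12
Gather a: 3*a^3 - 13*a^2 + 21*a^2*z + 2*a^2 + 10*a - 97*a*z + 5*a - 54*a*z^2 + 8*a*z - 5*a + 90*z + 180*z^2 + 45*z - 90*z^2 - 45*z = 3*a^3 + a^2*(21*z - 11) + a*(-54*z^2 - 89*z + 10) + 90*z^2 + 90*z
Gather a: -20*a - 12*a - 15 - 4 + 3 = -32*a - 16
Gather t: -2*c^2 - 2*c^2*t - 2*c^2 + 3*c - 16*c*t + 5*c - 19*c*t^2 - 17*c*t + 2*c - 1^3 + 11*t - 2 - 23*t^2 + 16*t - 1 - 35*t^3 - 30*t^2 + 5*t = -4*c^2 + 10*c - 35*t^3 + t^2*(-19*c - 53) + t*(-2*c^2 - 33*c + 32) - 4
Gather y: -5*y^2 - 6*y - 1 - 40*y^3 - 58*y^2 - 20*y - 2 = -40*y^3 - 63*y^2 - 26*y - 3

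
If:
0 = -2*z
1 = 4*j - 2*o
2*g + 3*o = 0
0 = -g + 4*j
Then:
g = 3/7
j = 3/28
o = -2/7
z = 0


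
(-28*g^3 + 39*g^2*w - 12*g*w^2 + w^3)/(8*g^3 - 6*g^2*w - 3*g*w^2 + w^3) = (-7*g + w)/(2*g + w)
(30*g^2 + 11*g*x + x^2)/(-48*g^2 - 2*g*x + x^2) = (5*g + x)/(-8*g + x)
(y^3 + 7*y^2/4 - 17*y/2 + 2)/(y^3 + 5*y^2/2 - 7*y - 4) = (4*y - 1)/(2*(2*y + 1))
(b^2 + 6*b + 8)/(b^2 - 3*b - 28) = (b + 2)/(b - 7)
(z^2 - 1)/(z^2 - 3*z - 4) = (z - 1)/(z - 4)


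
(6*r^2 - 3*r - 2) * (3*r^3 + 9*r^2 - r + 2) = 18*r^5 + 45*r^4 - 39*r^3 - 3*r^2 - 4*r - 4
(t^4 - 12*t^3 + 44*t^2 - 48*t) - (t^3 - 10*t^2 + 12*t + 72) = t^4 - 13*t^3 + 54*t^2 - 60*t - 72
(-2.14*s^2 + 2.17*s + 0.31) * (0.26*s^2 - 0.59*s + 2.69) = -0.5564*s^4 + 1.8268*s^3 - 6.9563*s^2 + 5.6544*s + 0.8339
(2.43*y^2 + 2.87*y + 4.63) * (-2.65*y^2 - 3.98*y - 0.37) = -6.4395*y^4 - 17.2769*y^3 - 24.5912*y^2 - 19.4893*y - 1.7131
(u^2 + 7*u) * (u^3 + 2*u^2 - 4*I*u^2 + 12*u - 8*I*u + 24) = u^5 + 9*u^4 - 4*I*u^4 + 26*u^3 - 36*I*u^3 + 108*u^2 - 56*I*u^2 + 168*u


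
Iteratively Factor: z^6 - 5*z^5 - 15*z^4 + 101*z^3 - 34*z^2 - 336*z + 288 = (z + 2)*(z^5 - 7*z^4 - z^3 + 103*z^2 - 240*z + 144) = (z - 1)*(z + 2)*(z^4 - 6*z^3 - 7*z^2 + 96*z - 144) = (z - 3)*(z - 1)*(z + 2)*(z^3 - 3*z^2 - 16*z + 48) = (z - 3)*(z - 1)*(z + 2)*(z + 4)*(z^2 - 7*z + 12) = (z - 3)^2*(z - 1)*(z + 2)*(z + 4)*(z - 4)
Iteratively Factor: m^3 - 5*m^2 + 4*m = (m - 4)*(m^2 - m) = (m - 4)*(m - 1)*(m)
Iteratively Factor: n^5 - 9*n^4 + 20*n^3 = (n)*(n^4 - 9*n^3 + 20*n^2) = n*(n - 4)*(n^3 - 5*n^2) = n*(n - 5)*(n - 4)*(n^2) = n^2*(n - 5)*(n - 4)*(n)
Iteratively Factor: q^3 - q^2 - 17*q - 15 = (q + 3)*(q^2 - 4*q - 5) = (q - 5)*(q + 3)*(q + 1)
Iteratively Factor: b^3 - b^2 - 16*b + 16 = (b - 4)*(b^2 + 3*b - 4) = (b - 4)*(b + 4)*(b - 1)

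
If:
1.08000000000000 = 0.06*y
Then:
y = 18.00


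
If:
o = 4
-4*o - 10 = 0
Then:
No Solution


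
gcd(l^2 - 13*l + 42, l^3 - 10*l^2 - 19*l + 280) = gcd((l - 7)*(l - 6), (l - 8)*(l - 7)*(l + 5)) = l - 7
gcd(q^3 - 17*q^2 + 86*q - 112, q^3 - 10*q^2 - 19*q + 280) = q^2 - 15*q + 56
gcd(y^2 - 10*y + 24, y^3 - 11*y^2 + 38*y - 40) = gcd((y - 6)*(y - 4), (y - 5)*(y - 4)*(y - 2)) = y - 4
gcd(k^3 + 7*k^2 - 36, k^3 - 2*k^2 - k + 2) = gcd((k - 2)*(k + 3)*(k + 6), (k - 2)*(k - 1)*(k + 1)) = k - 2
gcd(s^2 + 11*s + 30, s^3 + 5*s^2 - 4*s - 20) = s + 5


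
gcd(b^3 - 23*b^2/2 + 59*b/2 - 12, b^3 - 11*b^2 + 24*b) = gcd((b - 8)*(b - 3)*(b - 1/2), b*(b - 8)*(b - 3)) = b^2 - 11*b + 24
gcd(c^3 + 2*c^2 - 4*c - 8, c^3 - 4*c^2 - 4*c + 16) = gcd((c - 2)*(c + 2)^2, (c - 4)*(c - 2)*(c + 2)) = c^2 - 4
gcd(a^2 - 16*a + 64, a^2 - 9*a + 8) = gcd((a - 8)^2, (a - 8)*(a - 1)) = a - 8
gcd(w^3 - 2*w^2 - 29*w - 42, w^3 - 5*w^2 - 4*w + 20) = w + 2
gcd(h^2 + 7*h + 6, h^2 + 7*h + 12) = 1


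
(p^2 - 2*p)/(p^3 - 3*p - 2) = p/(p^2 + 2*p + 1)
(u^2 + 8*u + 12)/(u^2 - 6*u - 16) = (u + 6)/(u - 8)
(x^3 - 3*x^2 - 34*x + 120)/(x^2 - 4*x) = x + 1 - 30/x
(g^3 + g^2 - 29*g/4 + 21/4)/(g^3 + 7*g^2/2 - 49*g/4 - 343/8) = 2*(2*g^2 - 5*g + 3)/(4*g^2 - 49)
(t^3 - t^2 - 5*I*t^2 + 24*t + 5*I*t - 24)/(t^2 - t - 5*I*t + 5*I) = (t^2 - 5*I*t + 24)/(t - 5*I)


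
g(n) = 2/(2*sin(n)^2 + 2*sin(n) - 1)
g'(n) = 2*(-4*sin(n)*cos(n) - 2*cos(n))/(2*sin(n)^2 + 2*sin(n) - 1)^2 = -(4*sin(2*n) + 4*cos(n))/(2*sin(n) - cos(2*n))^2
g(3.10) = -2.19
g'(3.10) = 5.19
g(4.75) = -2.00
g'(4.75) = 0.15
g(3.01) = -2.84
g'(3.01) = 10.13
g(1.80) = 0.70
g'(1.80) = 0.33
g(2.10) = 0.90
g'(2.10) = 1.12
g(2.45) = 1.84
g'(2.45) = 5.91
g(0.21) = -4.03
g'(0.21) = -22.52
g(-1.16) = -1.74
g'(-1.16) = 1.00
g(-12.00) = 3.08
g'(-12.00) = -16.62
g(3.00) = -2.95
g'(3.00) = 11.05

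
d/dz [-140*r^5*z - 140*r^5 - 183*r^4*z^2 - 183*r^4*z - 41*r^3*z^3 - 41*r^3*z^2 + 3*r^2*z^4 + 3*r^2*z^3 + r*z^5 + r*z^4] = r*(-140*r^4 - 366*r^3*z - 183*r^3 - 123*r^2*z^2 - 82*r^2*z + 12*r*z^3 + 9*r*z^2 + 5*z^4 + 4*z^3)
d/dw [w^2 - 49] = 2*w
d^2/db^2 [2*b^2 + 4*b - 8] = 4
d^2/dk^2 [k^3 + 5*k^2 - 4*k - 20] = 6*k + 10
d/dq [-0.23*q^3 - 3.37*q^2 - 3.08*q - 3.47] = -0.69*q^2 - 6.74*q - 3.08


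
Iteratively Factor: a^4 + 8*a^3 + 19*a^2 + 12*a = (a + 1)*(a^3 + 7*a^2 + 12*a) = (a + 1)*(a + 4)*(a^2 + 3*a) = (a + 1)*(a + 3)*(a + 4)*(a)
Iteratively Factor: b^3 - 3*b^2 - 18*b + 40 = (b - 5)*(b^2 + 2*b - 8) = (b - 5)*(b + 4)*(b - 2)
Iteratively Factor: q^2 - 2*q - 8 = (q - 4)*(q + 2)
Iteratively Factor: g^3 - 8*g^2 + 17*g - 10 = (g - 1)*(g^2 - 7*g + 10) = (g - 5)*(g - 1)*(g - 2)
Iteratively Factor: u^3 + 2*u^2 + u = (u + 1)*(u^2 + u) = u*(u + 1)*(u + 1)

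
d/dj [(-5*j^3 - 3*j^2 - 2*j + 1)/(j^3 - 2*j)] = (3*j^4 + 24*j^3 + 3*j^2 + 2)/(j^2*(j^4 - 4*j^2 + 4))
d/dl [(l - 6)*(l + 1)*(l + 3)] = 3*l^2 - 4*l - 21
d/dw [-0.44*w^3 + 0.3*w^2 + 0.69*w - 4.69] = -1.32*w^2 + 0.6*w + 0.69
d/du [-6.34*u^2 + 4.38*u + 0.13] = 4.38 - 12.68*u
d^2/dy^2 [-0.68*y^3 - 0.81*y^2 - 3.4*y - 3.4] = -4.08*y - 1.62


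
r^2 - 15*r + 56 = (r - 8)*(r - 7)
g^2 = g^2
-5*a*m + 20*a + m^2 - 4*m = (-5*a + m)*(m - 4)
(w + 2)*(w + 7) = w^2 + 9*w + 14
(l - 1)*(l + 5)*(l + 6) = l^3 + 10*l^2 + 19*l - 30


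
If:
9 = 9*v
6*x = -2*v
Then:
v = 1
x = -1/3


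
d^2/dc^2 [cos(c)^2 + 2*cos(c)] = -2*cos(c) - 2*cos(2*c)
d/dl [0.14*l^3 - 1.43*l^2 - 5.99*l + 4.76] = 0.42*l^2 - 2.86*l - 5.99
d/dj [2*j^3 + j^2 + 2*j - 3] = 6*j^2 + 2*j + 2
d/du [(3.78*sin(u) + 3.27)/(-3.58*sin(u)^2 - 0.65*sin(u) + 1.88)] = (13.5324*sin(u)^2 + 23.4132*sin(u) + 9.2319)*cos(u)/(12.8164*sin(u)^4 + 4.654*sin(u)^3 - 13.0383*sin(u)^2 - 2.444*sin(u) + 3.5344)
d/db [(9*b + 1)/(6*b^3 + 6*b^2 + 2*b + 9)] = (-108*b^3 - 72*b^2 - 12*b + 79)/(36*b^6 + 72*b^5 + 60*b^4 + 132*b^3 + 112*b^2 + 36*b + 81)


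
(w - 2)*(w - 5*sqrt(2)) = w^2 - 5*sqrt(2)*w - 2*w + 10*sqrt(2)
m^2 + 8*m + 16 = (m + 4)^2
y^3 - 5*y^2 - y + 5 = (y - 5)*(y - 1)*(y + 1)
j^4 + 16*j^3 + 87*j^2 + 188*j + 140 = (j + 2)^2*(j + 5)*(j + 7)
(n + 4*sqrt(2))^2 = n^2 + 8*sqrt(2)*n + 32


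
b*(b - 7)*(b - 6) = b^3 - 13*b^2 + 42*b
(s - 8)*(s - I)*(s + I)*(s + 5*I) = s^4 - 8*s^3 + 5*I*s^3 + s^2 - 40*I*s^2 - 8*s + 5*I*s - 40*I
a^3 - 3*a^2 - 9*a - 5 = (a - 5)*(a + 1)^2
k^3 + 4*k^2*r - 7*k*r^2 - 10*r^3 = (k - 2*r)*(k + r)*(k + 5*r)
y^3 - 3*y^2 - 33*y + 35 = (y - 7)*(y - 1)*(y + 5)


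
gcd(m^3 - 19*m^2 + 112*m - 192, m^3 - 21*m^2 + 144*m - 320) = m^2 - 16*m + 64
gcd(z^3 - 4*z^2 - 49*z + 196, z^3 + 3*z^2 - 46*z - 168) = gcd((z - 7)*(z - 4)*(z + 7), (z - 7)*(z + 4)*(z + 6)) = z - 7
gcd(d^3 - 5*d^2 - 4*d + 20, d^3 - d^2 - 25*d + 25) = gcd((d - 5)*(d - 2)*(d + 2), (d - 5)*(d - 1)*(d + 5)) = d - 5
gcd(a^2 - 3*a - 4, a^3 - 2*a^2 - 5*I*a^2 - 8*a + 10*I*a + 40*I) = a - 4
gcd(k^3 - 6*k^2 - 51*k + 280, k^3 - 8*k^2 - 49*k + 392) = k^2 - k - 56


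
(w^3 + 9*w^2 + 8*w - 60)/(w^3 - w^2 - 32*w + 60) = (w + 5)/(w - 5)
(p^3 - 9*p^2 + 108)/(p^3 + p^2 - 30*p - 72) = (p - 6)/(p + 4)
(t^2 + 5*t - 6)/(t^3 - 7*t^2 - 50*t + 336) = (t^2 + 5*t - 6)/(t^3 - 7*t^2 - 50*t + 336)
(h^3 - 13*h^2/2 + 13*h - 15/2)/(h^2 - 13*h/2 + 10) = (h^2 - 4*h + 3)/(h - 4)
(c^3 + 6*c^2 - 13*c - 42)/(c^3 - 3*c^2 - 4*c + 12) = (c + 7)/(c - 2)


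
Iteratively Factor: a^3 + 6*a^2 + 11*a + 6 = (a + 2)*(a^2 + 4*a + 3) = (a + 2)*(a + 3)*(a + 1)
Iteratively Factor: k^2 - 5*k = (k)*(k - 5)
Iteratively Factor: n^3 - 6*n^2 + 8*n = (n)*(n^2 - 6*n + 8) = n*(n - 4)*(n - 2)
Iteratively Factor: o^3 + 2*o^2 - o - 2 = (o + 1)*(o^2 + o - 2) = (o + 1)*(o + 2)*(o - 1)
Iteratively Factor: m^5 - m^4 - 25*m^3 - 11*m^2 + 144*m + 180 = (m + 2)*(m^4 - 3*m^3 - 19*m^2 + 27*m + 90) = (m + 2)*(m + 3)*(m^3 - 6*m^2 - m + 30) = (m + 2)^2*(m + 3)*(m^2 - 8*m + 15) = (m - 5)*(m + 2)^2*(m + 3)*(m - 3)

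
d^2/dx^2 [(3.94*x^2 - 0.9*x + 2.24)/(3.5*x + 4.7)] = 258.5592/(42.875*x^3 + 172.725*x^2 + 231.945*x + 103.823)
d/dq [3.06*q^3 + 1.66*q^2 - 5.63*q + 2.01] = 9.18*q^2 + 3.32*q - 5.63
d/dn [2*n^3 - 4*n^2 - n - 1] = 6*n^2 - 8*n - 1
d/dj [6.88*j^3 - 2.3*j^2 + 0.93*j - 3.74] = 20.64*j^2 - 4.6*j + 0.93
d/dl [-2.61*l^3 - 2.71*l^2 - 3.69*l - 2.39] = -7.83*l^2 - 5.42*l - 3.69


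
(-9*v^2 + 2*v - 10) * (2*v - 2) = -18*v^3 + 22*v^2 - 24*v + 20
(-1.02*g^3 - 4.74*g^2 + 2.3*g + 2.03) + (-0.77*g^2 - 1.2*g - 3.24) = -1.02*g^3 - 5.51*g^2 + 1.1*g - 1.21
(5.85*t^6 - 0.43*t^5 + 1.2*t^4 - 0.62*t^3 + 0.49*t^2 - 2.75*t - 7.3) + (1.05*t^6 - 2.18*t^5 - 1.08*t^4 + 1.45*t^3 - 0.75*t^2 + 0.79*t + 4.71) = 6.9*t^6 - 2.61*t^5 + 0.12*t^4 + 0.83*t^3 - 0.26*t^2 - 1.96*t - 2.59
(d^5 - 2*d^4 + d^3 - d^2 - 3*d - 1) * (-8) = -8*d^5 + 16*d^4 - 8*d^3 + 8*d^2 + 24*d + 8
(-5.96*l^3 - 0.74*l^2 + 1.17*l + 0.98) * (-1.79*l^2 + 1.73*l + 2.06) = 10.6684*l^5 - 8.9862*l^4 - 15.6521*l^3 - 1.2545*l^2 + 4.1056*l + 2.0188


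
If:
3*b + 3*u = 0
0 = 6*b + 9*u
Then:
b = 0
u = 0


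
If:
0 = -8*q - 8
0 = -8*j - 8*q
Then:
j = 1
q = -1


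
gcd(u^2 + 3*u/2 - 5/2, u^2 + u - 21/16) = 1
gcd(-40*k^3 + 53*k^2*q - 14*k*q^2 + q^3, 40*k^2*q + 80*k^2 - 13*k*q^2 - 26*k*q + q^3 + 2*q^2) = 40*k^2 - 13*k*q + q^2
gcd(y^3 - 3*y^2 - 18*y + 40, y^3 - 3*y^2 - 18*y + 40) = y^3 - 3*y^2 - 18*y + 40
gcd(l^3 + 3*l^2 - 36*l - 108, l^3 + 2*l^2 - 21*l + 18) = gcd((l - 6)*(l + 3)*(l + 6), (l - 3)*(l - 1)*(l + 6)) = l + 6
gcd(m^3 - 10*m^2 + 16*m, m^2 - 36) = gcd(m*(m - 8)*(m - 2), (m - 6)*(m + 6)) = 1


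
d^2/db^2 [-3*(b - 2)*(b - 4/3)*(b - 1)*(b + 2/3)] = -36*b^2 + 66*b - 56/3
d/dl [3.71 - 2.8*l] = -2.80000000000000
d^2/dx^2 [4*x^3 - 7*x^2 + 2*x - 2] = 24*x - 14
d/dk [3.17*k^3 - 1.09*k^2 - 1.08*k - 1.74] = 9.51*k^2 - 2.18*k - 1.08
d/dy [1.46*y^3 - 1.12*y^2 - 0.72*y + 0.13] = 4.38*y^2 - 2.24*y - 0.72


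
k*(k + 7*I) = k^2 + 7*I*k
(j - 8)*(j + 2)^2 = j^3 - 4*j^2 - 28*j - 32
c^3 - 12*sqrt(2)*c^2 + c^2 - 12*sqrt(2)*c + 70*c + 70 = (c + 1)*(c - 7*sqrt(2))*(c - 5*sqrt(2))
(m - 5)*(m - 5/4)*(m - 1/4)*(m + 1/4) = m^4 - 25*m^3/4 + 99*m^2/16 + 25*m/64 - 25/64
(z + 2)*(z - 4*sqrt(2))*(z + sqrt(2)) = z^3 - 3*sqrt(2)*z^2 + 2*z^2 - 6*sqrt(2)*z - 8*z - 16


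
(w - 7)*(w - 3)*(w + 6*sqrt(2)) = w^3 - 10*w^2 + 6*sqrt(2)*w^2 - 60*sqrt(2)*w + 21*w + 126*sqrt(2)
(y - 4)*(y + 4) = y^2 - 16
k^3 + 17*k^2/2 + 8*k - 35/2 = (k - 1)*(k + 5/2)*(k + 7)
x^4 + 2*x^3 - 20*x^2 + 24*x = x*(x - 2)^2*(x + 6)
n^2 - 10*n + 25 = (n - 5)^2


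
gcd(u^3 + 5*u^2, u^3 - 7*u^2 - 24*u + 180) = u + 5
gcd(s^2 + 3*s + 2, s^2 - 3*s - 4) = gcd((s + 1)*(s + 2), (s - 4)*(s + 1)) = s + 1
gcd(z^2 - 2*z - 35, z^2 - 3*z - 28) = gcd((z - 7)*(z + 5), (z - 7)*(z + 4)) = z - 7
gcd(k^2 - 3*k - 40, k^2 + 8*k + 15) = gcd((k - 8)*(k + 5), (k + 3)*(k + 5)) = k + 5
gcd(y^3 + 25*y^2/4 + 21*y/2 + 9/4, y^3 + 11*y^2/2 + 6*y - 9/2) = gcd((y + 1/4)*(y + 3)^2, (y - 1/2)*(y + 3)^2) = y^2 + 6*y + 9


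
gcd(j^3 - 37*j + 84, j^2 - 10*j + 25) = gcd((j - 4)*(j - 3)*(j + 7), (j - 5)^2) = 1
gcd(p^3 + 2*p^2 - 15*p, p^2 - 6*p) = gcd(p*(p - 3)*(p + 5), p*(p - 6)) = p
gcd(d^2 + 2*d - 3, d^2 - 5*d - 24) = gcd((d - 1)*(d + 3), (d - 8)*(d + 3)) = d + 3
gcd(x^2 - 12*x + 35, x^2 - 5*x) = x - 5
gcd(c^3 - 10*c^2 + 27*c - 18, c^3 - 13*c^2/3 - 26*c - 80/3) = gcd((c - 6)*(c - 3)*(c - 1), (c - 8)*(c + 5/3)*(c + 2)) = 1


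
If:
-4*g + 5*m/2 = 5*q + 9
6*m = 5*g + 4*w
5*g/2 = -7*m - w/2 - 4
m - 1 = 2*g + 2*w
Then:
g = -2/61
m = -31/61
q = -1237/610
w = -44/61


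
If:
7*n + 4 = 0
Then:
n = -4/7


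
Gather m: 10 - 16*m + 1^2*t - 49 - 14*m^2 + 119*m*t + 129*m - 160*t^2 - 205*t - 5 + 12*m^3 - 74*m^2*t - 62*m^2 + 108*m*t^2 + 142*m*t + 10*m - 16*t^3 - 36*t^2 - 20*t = 12*m^3 + m^2*(-74*t - 76) + m*(108*t^2 + 261*t + 123) - 16*t^3 - 196*t^2 - 224*t - 44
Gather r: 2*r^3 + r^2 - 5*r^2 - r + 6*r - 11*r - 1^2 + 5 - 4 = 2*r^3 - 4*r^2 - 6*r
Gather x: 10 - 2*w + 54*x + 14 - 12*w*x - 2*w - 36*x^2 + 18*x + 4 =-4*w - 36*x^2 + x*(72 - 12*w) + 28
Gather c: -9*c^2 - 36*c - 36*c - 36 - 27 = -9*c^2 - 72*c - 63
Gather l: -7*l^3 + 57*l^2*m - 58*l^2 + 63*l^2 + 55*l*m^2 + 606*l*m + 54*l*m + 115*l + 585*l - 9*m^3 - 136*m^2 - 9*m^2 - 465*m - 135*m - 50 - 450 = -7*l^3 + l^2*(57*m + 5) + l*(55*m^2 + 660*m + 700) - 9*m^3 - 145*m^2 - 600*m - 500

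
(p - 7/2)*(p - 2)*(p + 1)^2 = p^4 - 7*p^3/2 - 3*p^2 + 17*p/2 + 7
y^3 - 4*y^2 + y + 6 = (y - 3)*(y - 2)*(y + 1)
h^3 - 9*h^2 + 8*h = h*(h - 8)*(h - 1)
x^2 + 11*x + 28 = (x + 4)*(x + 7)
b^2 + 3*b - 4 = (b - 1)*(b + 4)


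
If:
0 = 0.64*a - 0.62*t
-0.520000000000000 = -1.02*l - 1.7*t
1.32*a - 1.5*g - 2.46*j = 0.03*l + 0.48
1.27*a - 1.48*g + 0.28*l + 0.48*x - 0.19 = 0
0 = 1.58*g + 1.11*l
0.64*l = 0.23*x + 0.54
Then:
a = 0.01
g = -0.34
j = 0.02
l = 0.49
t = 0.01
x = -0.98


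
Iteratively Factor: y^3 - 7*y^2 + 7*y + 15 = (y + 1)*(y^2 - 8*y + 15) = (y - 3)*(y + 1)*(y - 5)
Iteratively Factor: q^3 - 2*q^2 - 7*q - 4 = (q + 1)*(q^2 - 3*q - 4) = (q - 4)*(q + 1)*(q + 1)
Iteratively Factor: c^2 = (c)*(c)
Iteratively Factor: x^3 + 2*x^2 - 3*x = (x + 3)*(x^2 - x) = (x - 1)*(x + 3)*(x)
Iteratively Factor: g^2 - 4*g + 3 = (g - 1)*(g - 3)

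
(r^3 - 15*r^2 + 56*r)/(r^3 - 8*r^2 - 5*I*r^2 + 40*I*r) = (r - 7)/(r - 5*I)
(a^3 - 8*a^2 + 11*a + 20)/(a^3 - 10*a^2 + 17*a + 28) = (a - 5)/(a - 7)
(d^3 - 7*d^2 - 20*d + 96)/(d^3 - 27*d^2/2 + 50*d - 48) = 2*(d^2 + d - 12)/(2*d^2 - 11*d + 12)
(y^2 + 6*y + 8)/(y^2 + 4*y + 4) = (y + 4)/(y + 2)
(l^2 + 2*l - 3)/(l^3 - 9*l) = (l - 1)/(l*(l - 3))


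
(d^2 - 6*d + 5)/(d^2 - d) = (d - 5)/d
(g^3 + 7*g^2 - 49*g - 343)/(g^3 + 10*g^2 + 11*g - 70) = (g^2 - 49)/(g^2 + 3*g - 10)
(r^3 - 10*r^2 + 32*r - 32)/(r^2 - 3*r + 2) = (r^2 - 8*r + 16)/(r - 1)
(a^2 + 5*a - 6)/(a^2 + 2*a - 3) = (a + 6)/(a + 3)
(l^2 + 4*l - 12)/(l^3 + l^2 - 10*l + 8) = (l + 6)/(l^2 + 3*l - 4)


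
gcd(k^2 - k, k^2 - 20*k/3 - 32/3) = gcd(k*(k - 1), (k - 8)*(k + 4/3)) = 1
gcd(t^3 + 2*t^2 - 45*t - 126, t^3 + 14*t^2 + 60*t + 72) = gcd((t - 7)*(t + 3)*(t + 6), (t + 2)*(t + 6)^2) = t + 6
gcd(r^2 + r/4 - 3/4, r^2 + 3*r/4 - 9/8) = r - 3/4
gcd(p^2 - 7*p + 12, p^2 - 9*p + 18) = p - 3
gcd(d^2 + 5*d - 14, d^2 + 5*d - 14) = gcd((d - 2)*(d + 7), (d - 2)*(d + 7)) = d^2 + 5*d - 14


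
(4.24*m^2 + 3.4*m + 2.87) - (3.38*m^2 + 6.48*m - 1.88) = 0.86*m^2 - 3.08*m + 4.75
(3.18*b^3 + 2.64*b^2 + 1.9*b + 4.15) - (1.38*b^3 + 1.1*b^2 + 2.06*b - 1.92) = 1.8*b^3 + 1.54*b^2 - 0.16*b + 6.07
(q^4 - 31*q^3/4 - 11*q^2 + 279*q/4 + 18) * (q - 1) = q^5 - 35*q^4/4 - 13*q^3/4 + 323*q^2/4 - 207*q/4 - 18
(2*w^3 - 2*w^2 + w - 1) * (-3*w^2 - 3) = -6*w^5 + 6*w^4 - 9*w^3 + 9*w^2 - 3*w + 3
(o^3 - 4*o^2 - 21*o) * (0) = 0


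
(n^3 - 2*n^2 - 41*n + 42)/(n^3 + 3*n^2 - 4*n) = (n^2 - n - 42)/(n*(n + 4))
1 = 1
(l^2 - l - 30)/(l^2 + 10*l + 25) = (l - 6)/(l + 5)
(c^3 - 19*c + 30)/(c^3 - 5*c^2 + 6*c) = (c + 5)/c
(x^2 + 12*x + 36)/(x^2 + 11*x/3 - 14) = 3*(x + 6)/(3*x - 7)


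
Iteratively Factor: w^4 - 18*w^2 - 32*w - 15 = (w + 1)*(w^3 - w^2 - 17*w - 15) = (w + 1)^2*(w^2 - 2*w - 15) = (w - 5)*(w + 1)^2*(w + 3)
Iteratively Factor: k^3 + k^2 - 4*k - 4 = (k - 2)*(k^2 + 3*k + 2) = (k - 2)*(k + 1)*(k + 2)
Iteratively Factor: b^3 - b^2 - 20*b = (b - 5)*(b^2 + 4*b) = (b - 5)*(b + 4)*(b)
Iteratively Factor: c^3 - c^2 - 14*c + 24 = (c - 2)*(c^2 + c - 12) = (c - 3)*(c - 2)*(c + 4)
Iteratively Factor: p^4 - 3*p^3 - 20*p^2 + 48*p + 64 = (p - 4)*(p^3 + p^2 - 16*p - 16) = (p - 4)^2*(p^2 + 5*p + 4) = (p - 4)^2*(p + 1)*(p + 4)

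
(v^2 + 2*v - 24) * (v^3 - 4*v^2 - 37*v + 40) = v^5 - 2*v^4 - 69*v^3 + 62*v^2 + 968*v - 960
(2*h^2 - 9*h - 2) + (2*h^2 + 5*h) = 4*h^2 - 4*h - 2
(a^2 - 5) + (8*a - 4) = a^2 + 8*a - 9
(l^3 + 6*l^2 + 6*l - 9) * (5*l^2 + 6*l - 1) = 5*l^5 + 36*l^4 + 65*l^3 - 15*l^2 - 60*l + 9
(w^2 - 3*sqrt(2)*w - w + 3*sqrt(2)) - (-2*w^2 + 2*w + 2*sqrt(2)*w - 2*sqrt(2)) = 3*w^2 - 5*sqrt(2)*w - 3*w + 5*sqrt(2)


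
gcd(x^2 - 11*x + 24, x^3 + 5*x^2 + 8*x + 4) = 1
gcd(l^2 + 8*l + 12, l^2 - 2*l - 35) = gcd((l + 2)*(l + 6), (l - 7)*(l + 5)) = 1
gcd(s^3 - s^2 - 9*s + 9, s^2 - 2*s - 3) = s - 3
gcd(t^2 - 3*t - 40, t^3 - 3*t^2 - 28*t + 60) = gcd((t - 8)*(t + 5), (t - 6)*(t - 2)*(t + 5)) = t + 5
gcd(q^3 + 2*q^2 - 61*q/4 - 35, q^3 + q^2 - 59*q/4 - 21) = q^2 - q/2 - 14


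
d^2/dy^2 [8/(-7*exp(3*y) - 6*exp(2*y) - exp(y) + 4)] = 8*(-2*(21*exp(2*y) + 12*exp(y) + 1)^2*exp(y) + (63*exp(2*y) + 24*exp(y) + 1)*(7*exp(3*y) + 6*exp(2*y) + exp(y) - 4))*exp(y)/(7*exp(3*y) + 6*exp(2*y) + exp(y) - 4)^3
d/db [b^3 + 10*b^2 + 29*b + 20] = 3*b^2 + 20*b + 29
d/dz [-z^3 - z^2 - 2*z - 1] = -3*z^2 - 2*z - 2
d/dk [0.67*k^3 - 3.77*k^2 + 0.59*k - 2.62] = 2.01*k^2 - 7.54*k + 0.59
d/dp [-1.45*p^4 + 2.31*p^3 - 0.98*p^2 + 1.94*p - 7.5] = -5.8*p^3 + 6.93*p^2 - 1.96*p + 1.94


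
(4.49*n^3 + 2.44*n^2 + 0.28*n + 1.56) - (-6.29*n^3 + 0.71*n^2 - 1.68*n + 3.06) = 10.78*n^3 + 1.73*n^2 + 1.96*n - 1.5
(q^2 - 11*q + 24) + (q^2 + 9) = 2*q^2 - 11*q + 33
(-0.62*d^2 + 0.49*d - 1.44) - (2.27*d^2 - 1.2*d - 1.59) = -2.89*d^2 + 1.69*d + 0.15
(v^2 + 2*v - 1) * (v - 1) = v^3 + v^2 - 3*v + 1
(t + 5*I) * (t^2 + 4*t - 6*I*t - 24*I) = t^3 + 4*t^2 - I*t^2 + 30*t - 4*I*t + 120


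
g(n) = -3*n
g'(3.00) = -3.00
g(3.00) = -9.00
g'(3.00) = -3.00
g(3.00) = -9.00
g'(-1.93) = -3.00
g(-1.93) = 5.79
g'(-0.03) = -3.00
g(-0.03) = 0.09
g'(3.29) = -3.00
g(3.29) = -9.87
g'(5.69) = -3.00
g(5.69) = -17.07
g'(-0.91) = -3.00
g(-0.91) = 2.73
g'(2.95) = -3.00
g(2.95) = -8.85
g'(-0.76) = -3.00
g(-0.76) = 2.28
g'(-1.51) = -3.00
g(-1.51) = 4.53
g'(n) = -3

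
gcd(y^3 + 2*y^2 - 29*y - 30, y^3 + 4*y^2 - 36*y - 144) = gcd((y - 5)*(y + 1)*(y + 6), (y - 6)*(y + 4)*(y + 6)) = y + 6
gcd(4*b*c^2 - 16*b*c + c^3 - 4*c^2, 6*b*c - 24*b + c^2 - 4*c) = c - 4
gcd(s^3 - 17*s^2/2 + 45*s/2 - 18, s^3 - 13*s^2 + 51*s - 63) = s - 3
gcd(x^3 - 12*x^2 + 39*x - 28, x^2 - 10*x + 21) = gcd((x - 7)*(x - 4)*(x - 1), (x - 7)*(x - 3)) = x - 7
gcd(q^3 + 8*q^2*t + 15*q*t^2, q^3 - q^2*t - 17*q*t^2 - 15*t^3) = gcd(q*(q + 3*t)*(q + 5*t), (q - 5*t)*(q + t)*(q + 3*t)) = q + 3*t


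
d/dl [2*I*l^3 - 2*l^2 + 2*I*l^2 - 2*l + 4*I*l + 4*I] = 6*I*l^2 + 4*l*(-1 + I) - 2 + 4*I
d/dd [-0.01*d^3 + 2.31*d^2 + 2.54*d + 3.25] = -0.03*d^2 + 4.62*d + 2.54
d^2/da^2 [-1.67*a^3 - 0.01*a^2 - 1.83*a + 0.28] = -10.02*a - 0.02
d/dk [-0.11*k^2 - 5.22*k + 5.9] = -0.22*k - 5.22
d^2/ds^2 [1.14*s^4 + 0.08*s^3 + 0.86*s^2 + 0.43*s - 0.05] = 13.68*s^2 + 0.48*s + 1.72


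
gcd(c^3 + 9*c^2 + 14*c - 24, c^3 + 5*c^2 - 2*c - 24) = c + 4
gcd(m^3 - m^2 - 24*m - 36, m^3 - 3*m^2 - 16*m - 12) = m^2 - 4*m - 12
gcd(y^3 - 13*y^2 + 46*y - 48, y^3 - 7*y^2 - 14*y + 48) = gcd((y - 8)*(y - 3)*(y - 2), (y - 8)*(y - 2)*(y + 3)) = y^2 - 10*y + 16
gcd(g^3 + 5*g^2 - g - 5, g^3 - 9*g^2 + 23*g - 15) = g - 1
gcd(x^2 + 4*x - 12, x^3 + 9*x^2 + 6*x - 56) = x - 2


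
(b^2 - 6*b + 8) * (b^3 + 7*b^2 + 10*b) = b^5 + b^4 - 24*b^3 - 4*b^2 + 80*b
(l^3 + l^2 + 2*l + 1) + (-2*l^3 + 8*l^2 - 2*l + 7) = -l^3 + 9*l^2 + 8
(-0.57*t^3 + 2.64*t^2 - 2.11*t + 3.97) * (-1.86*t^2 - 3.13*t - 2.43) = 1.0602*t^5 - 3.1263*t^4 - 2.9535*t^3 - 7.1951*t^2 - 7.2988*t - 9.6471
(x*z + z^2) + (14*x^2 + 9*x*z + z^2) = 14*x^2 + 10*x*z + 2*z^2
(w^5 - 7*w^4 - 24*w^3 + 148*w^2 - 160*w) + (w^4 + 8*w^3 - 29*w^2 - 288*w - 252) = w^5 - 6*w^4 - 16*w^3 + 119*w^2 - 448*w - 252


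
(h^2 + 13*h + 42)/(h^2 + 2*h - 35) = (h + 6)/(h - 5)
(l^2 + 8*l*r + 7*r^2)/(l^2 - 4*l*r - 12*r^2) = (-l^2 - 8*l*r - 7*r^2)/(-l^2 + 4*l*r + 12*r^2)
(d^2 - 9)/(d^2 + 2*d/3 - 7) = 3*(d - 3)/(3*d - 7)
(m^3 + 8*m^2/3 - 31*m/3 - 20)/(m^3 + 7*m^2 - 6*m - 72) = (m + 5/3)/(m + 6)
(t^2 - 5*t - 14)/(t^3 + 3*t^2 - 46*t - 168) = (t + 2)/(t^2 + 10*t + 24)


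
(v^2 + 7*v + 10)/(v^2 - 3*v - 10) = (v + 5)/(v - 5)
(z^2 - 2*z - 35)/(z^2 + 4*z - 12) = (z^2 - 2*z - 35)/(z^2 + 4*z - 12)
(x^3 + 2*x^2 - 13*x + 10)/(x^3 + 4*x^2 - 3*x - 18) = (x^2 + 4*x - 5)/(x^2 + 6*x + 9)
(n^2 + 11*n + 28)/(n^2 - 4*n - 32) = (n + 7)/(n - 8)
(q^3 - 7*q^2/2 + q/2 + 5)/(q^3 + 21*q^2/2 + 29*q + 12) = (2*q^3 - 7*q^2 + q + 10)/(2*q^3 + 21*q^2 + 58*q + 24)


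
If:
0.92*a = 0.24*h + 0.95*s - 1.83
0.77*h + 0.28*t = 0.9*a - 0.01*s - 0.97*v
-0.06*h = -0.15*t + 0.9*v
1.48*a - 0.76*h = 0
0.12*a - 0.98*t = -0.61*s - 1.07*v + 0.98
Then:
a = -0.20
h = -0.39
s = 1.83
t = 0.17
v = 0.06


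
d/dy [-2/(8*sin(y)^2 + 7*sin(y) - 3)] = 2*(16*sin(y) + 7)*cos(y)/(8*sin(y)^2 + 7*sin(y) - 3)^2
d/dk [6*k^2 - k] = 12*k - 1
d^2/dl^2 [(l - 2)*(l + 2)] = 2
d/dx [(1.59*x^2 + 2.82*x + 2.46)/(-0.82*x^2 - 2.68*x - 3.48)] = (-1.9488*x^2 - 7.032*x - 3.2208)/(0.6724*x^4 + 4.3952*x^3 + 12.8896*x^2 + 18.6528*x + 12.1104)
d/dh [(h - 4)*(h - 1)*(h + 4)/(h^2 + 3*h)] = (h^4 + 6*h^3 + 13*h^2 - 32*h - 48)/(h^2*(h^2 + 6*h + 9))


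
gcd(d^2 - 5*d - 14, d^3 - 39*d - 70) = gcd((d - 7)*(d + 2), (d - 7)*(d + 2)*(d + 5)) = d^2 - 5*d - 14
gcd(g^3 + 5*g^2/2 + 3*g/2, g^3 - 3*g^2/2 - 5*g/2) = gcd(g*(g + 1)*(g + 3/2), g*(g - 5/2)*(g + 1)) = g^2 + g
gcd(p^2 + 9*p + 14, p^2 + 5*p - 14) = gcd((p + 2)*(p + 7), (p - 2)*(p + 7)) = p + 7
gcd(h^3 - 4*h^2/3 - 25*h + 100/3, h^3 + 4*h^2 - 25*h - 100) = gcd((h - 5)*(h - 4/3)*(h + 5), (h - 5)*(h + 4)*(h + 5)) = h^2 - 25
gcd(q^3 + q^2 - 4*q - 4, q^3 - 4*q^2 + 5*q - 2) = q - 2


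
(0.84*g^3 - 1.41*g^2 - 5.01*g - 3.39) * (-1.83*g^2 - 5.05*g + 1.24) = -1.5372*g^5 - 1.6617*g^4 + 17.3304*g^3 + 29.7558*g^2 + 10.9071*g - 4.2036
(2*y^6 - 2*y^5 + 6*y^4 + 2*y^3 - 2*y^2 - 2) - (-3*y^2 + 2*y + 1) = 2*y^6 - 2*y^5 + 6*y^4 + 2*y^3 + y^2 - 2*y - 3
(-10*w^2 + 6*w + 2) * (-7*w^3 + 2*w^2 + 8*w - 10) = 70*w^5 - 62*w^4 - 82*w^3 + 152*w^2 - 44*w - 20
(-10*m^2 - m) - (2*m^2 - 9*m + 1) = -12*m^2 + 8*m - 1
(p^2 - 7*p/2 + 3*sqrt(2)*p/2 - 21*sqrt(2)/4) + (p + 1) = p^2 - 5*p/2 + 3*sqrt(2)*p/2 - 21*sqrt(2)/4 + 1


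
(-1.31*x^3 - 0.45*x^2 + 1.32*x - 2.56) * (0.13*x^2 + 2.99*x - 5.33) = -0.1703*x^5 - 3.9754*x^4 + 5.8084*x^3 + 6.0125*x^2 - 14.69*x + 13.6448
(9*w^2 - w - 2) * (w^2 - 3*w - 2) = 9*w^4 - 28*w^3 - 17*w^2 + 8*w + 4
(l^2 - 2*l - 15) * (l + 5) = l^3 + 3*l^2 - 25*l - 75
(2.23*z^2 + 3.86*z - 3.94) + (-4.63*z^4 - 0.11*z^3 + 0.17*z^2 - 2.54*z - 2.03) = -4.63*z^4 - 0.11*z^3 + 2.4*z^2 + 1.32*z - 5.97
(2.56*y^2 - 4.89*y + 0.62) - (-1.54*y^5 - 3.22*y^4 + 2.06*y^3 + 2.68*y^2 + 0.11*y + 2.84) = 1.54*y^5 + 3.22*y^4 - 2.06*y^3 - 0.12*y^2 - 5.0*y - 2.22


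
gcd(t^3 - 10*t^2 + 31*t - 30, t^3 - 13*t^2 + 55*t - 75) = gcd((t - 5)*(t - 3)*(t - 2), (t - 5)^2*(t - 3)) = t^2 - 8*t + 15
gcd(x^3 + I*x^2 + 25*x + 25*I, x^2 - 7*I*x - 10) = x - 5*I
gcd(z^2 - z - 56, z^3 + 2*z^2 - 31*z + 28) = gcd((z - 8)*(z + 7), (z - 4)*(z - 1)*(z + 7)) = z + 7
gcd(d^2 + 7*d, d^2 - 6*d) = d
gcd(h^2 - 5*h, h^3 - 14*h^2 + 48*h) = h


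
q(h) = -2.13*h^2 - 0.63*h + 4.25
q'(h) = -4.26*h - 0.63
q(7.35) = -115.45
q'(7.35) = -31.94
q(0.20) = 4.04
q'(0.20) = -1.48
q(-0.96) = 2.89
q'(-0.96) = 3.46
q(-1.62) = -0.32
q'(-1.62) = 6.27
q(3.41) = -22.67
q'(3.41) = -15.16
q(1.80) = -3.79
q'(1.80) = -8.30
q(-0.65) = 3.76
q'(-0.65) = 2.14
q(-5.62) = -59.48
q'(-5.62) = 23.31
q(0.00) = 4.25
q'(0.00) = -0.63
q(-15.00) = -465.55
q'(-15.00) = 63.27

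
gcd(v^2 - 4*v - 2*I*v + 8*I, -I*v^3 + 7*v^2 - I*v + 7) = 1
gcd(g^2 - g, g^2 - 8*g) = g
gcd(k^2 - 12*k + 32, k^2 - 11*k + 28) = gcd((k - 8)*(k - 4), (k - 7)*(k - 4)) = k - 4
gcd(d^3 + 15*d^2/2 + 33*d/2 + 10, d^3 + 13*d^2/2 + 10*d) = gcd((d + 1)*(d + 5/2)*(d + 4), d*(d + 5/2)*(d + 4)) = d^2 + 13*d/2 + 10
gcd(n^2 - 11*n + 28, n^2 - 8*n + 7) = n - 7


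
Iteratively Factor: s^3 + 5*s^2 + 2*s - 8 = (s + 2)*(s^2 + 3*s - 4) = (s + 2)*(s + 4)*(s - 1)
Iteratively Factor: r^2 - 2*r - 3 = (r - 3)*(r + 1)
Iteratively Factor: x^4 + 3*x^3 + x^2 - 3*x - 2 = (x + 1)*(x^3 + 2*x^2 - x - 2) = (x - 1)*(x + 1)*(x^2 + 3*x + 2) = (x - 1)*(x + 1)^2*(x + 2)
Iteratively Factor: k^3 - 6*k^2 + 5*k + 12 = (k - 4)*(k^2 - 2*k - 3) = (k - 4)*(k + 1)*(k - 3)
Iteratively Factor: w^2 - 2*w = (w - 2)*(w)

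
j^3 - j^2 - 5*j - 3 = (j - 3)*(j + 1)^2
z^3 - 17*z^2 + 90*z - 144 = (z - 8)*(z - 6)*(z - 3)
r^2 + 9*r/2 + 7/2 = (r + 1)*(r + 7/2)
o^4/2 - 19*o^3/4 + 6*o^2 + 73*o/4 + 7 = (o/2 + 1/2)*(o - 7)*(o - 4)*(o + 1/2)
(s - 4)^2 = s^2 - 8*s + 16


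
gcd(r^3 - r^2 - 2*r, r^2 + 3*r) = r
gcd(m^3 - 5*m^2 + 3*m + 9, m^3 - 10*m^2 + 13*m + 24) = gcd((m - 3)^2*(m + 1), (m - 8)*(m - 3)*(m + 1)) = m^2 - 2*m - 3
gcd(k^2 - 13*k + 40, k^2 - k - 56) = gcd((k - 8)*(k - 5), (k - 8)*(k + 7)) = k - 8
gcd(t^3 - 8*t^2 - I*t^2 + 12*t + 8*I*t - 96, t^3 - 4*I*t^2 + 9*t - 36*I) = t^2 - I*t + 12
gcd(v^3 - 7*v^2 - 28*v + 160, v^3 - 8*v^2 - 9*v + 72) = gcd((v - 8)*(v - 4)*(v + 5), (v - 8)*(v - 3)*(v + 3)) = v - 8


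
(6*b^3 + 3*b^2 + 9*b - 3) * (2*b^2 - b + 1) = 12*b^5 + 21*b^3 - 12*b^2 + 12*b - 3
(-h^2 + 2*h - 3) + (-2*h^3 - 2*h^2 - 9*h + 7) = -2*h^3 - 3*h^2 - 7*h + 4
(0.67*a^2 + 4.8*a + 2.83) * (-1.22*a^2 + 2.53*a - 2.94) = -0.8174*a^4 - 4.1609*a^3 + 6.7216*a^2 - 6.9521*a - 8.3202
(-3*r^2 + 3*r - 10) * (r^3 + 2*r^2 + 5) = -3*r^5 - 3*r^4 - 4*r^3 - 35*r^2 + 15*r - 50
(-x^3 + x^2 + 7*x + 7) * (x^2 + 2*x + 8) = -x^5 - x^4 + x^3 + 29*x^2 + 70*x + 56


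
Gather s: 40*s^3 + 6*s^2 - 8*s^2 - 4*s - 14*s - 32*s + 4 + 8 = 40*s^3 - 2*s^2 - 50*s + 12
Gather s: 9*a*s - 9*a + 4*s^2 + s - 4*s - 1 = -9*a + 4*s^2 + s*(9*a - 3) - 1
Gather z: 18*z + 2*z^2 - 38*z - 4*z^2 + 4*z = -2*z^2 - 16*z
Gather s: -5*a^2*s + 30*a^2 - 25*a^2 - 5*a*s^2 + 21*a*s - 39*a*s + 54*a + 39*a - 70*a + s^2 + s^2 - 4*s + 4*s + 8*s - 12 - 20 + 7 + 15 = 5*a^2 + 23*a + s^2*(2 - 5*a) + s*(-5*a^2 - 18*a + 8) - 10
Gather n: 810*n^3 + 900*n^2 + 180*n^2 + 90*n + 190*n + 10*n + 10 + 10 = 810*n^3 + 1080*n^2 + 290*n + 20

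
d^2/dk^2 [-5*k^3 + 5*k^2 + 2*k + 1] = 10 - 30*k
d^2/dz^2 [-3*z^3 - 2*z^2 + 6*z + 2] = -18*z - 4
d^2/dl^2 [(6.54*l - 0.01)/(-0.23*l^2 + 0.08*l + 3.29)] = ((0.46*l - 0.08)*(0.92*l - 0.16)*(6.54*l - 0.01) + (9.0252*l - 1.051)*(-0.23*l^2 + 0.08*l + 3.29))/(-0.23*l^2 + 0.08*l + 3.29)^3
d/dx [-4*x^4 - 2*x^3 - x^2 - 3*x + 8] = -16*x^3 - 6*x^2 - 2*x - 3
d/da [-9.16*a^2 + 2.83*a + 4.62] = 2.83 - 18.32*a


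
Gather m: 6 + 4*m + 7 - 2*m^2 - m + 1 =-2*m^2 + 3*m + 14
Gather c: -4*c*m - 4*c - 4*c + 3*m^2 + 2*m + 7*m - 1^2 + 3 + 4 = c*(-4*m - 8) + 3*m^2 + 9*m + 6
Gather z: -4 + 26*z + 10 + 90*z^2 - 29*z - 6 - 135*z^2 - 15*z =-45*z^2 - 18*z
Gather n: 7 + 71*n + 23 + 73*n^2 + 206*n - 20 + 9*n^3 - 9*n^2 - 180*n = 9*n^3 + 64*n^2 + 97*n + 10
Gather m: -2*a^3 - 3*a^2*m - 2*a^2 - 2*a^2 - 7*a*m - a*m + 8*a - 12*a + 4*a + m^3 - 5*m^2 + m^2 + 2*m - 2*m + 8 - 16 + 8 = -2*a^3 - 4*a^2 + m^3 - 4*m^2 + m*(-3*a^2 - 8*a)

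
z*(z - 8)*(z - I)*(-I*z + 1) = -I*z^4 + 8*I*z^3 - I*z^2 + 8*I*z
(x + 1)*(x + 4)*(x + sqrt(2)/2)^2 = x^4 + sqrt(2)*x^3 + 5*x^3 + 9*x^2/2 + 5*sqrt(2)*x^2 + 5*x/2 + 4*sqrt(2)*x + 2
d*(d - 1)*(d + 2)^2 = d^4 + 3*d^3 - 4*d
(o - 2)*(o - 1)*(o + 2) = o^3 - o^2 - 4*o + 4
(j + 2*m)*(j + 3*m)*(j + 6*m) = j^3 + 11*j^2*m + 36*j*m^2 + 36*m^3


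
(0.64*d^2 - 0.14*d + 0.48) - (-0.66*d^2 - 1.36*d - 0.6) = 1.3*d^2 + 1.22*d + 1.08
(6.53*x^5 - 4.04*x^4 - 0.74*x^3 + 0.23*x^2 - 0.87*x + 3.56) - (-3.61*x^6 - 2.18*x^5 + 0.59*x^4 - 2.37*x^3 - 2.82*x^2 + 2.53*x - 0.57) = 3.61*x^6 + 8.71*x^5 - 4.63*x^4 + 1.63*x^3 + 3.05*x^2 - 3.4*x + 4.13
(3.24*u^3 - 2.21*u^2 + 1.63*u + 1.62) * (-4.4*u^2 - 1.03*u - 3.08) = -14.256*u^5 + 6.3868*u^4 - 14.8749*u^3 - 2.0001*u^2 - 6.689*u - 4.9896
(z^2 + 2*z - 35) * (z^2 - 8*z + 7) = z^4 - 6*z^3 - 44*z^2 + 294*z - 245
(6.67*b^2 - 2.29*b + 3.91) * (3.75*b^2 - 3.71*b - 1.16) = 25.0125*b^4 - 33.3332*b^3 + 15.4212*b^2 - 11.8497*b - 4.5356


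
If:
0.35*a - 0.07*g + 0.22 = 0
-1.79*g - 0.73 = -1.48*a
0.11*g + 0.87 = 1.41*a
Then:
No Solution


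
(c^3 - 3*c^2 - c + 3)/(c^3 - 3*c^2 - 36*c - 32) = (c^2 - 4*c + 3)/(c^2 - 4*c - 32)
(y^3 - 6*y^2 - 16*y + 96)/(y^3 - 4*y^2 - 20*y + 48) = (y - 4)/(y - 2)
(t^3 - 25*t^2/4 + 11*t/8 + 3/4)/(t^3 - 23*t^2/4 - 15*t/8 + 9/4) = (4*t + 1)/(4*t + 3)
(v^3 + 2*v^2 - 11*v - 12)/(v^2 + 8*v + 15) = (v^3 + 2*v^2 - 11*v - 12)/(v^2 + 8*v + 15)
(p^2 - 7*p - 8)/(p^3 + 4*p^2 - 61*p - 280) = (p + 1)/(p^2 + 12*p + 35)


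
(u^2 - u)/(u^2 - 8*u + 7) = u/(u - 7)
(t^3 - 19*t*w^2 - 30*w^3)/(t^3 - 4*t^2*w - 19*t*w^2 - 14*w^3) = (t^2 - 2*t*w - 15*w^2)/(t^2 - 6*t*w - 7*w^2)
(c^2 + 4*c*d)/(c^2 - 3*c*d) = (c + 4*d)/(c - 3*d)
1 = 1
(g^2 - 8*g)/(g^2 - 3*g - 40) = g/(g + 5)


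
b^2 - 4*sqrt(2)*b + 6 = (b - 3*sqrt(2))*(b - sqrt(2))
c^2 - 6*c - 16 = (c - 8)*(c + 2)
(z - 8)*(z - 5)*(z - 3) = z^3 - 16*z^2 + 79*z - 120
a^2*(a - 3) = a^3 - 3*a^2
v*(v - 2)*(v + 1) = v^3 - v^2 - 2*v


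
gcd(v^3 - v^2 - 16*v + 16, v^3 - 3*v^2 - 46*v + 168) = v - 4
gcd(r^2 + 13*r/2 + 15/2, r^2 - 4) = 1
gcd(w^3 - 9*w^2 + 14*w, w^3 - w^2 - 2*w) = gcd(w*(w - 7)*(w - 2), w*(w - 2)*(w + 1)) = w^2 - 2*w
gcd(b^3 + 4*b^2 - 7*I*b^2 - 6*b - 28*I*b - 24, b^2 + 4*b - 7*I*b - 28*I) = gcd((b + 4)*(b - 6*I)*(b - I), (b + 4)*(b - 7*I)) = b + 4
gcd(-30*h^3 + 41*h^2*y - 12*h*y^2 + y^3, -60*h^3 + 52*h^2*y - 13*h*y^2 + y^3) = 30*h^2 - 11*h*y + y^2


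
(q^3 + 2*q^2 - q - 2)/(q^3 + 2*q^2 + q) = (q^2 + q - 2)/(q*(q + 1))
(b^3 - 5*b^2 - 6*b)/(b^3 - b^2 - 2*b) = (b - 6)/(b - 2)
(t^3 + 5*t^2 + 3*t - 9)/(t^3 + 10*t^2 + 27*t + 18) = (t^2 + 2*t - 3)/(t^2 + 7*t + 6)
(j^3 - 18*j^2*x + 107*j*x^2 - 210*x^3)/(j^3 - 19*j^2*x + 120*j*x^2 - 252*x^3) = (-j + 5*x)/(-j + 6*x)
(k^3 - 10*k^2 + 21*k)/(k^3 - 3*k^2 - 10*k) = (-k^2 + 10*k - 21)/(-k^2 + 3*k + 10)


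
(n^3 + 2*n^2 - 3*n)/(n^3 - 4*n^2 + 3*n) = (n + 3)/(n - 3)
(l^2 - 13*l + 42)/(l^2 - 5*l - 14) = (l - 6)/(l + 2)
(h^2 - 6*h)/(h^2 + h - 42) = h/(h + 7)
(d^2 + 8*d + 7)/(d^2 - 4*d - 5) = (d + 7)/(d - 5)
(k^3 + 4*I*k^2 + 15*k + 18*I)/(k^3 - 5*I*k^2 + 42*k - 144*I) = (k + I)/(k - 8*I)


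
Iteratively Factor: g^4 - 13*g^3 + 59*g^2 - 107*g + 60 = (g - 1)*(g^3 - 12*g^2 + 47*g - 60) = (g - 3)*(g - 1)*(g^2 - 9*g + 20) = (g - 4)*(g - 3)*(g - 1)*(g - 5)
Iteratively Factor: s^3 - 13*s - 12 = (s + 1)*(s^2 - s - 12) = (s - 4)*(s + 1)*(s + 3)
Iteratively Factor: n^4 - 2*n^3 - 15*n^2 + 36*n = (n)*(n^3 - 2*n^2 - 15*n + 36) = n*(n - 3)*(n^2 + n - 12) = n*(n - 3)^2*(n + 4)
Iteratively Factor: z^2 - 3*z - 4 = (z + 1)*(z - 4)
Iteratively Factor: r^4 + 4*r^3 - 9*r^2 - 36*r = (r + 4)*(r^3 - 9*r) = (r - 3)*(r + 4)*(r^2 + 3*r) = r*(r - 3)*(r + 4)*(r + 3)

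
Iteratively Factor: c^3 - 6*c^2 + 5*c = (c - 5)*(c^2 - c) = c*(c - 5)*(c - 1)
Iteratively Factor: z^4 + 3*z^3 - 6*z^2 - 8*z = (z)*(z^3 + 3*z^2 - 6*z - 8) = z*(z - 2)*(z^2 + 5*z + 4) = z*(z - 2)*(z + 1)*(z + 4)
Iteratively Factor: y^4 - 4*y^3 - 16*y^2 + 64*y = (y - 4)*(y^3 - 16*y) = (y - 4)*(y + 4)*(y^2 - 4*y) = (y - 4)^2*(y + 4)*(y)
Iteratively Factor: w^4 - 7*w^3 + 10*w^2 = (w - 2)*(w^3 - 5*w^2) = (w - 5)*(w - 2)*(w^2) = w*(w - 5)*(w - 2)*(w)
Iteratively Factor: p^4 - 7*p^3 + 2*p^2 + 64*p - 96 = (p - 4)*(p^3 - 3*p^2 - 10*p + 24) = (p - 4)^2*(p^2 + p - 6) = (p - 4)^2*(p - 2)*(p + 3)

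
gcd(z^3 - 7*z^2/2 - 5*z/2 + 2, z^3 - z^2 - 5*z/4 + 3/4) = z^2 + z/2 - 1/2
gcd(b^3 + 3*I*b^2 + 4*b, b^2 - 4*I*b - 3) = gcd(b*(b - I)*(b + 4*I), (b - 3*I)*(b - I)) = b - I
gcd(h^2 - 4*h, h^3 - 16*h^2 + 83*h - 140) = h - 4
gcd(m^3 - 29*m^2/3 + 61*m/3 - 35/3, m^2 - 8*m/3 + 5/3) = m^2 - 8*m/3 + 5/3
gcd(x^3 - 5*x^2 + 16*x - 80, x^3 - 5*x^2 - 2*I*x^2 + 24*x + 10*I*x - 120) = x^2 + x*(-5 + 4*I) - 20*I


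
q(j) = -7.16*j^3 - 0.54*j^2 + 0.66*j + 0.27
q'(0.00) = 0.66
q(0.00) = 0.27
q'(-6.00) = -766.14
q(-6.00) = 1523.43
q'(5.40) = -631.53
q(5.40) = -1139.35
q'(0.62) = -8.27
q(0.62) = -1.23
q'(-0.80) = -12.22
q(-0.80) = 3.06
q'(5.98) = -773.93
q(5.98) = -1546.24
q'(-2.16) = -97.22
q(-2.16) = 68.48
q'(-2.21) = -101.86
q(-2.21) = 73.46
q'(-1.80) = -66.99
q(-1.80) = 39.09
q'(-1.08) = -23.23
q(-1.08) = 7.95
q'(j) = -21.48*j^2 - 1.08*j + 0.66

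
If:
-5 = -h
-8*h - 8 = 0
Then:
No Solution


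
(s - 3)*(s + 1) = s^2 - 2*s - 3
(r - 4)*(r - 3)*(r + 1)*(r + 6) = r^4 - 31*r^2 + 42*r + 72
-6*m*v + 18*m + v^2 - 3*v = (-6*m + v)*(v - 3)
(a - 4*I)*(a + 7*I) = a^2 + 3*I*a + 28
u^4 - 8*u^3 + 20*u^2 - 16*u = u*(u - 4)*(u - 2)^2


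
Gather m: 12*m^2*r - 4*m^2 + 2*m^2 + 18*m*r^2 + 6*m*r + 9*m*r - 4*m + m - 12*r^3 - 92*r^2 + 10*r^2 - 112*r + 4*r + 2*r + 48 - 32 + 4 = m^2*(12*r - 2) + m*(18*r^2 + 15*r - 3) - 12*r^3 - 82*r^2 - 106*r + 20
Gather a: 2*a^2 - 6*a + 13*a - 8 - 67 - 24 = 2*a^2 + 7*a - 99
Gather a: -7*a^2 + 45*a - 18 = -7*a^2 + 45*a - 18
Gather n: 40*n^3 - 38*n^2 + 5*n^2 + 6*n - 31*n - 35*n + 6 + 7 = 40*n^3 - 33*n^2 - 60*n + 13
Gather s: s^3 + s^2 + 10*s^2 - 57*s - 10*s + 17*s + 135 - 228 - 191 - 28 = s^3 + 11*s^2 - 50*s - 312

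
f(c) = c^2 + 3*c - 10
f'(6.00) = 15.00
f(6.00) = 44.00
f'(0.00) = 3.00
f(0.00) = -10.00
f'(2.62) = 8.24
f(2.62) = 4.72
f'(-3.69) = -4.38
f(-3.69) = -7.45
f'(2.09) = 7.18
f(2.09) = 0.64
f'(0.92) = 4.84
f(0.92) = -6.39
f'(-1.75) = -0.50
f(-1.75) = -12.19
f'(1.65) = 6.30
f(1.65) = -2.33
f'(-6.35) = -9.70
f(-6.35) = 11.27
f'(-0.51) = 1.98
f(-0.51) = -11.27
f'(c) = 2*c + 3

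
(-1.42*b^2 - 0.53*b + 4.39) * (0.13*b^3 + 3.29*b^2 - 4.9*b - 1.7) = -0.1846*b^5 - 4.7407*b^4 + 5.785*b^3 + 19.4541*b^2 - 20.61*b - 7.463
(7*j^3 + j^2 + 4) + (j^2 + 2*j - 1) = 7*j^3 + 2*j^2 + 2*j + 3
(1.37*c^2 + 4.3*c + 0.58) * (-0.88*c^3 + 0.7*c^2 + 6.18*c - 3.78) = -1.2056*c^5 - 2.825*c^4 + 10.9662*c^3 + 21.8014*c^2 - 12.6696*c - 2.1924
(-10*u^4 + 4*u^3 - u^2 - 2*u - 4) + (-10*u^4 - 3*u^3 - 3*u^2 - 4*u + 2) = -20*u^4 + u^3 - 4*u^2 - 6*u - 2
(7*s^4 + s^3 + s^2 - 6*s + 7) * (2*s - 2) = 14*s^5 - 12*s^4 - 14*s^2 + 26*s - 14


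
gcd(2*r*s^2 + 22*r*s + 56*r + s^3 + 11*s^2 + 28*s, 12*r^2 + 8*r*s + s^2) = 2*r + s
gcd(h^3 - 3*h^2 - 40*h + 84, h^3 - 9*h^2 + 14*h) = h^2 - 9*h + 14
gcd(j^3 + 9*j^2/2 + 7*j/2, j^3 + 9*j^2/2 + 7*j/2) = j^3 + 9*j^2/2 + 7*j/2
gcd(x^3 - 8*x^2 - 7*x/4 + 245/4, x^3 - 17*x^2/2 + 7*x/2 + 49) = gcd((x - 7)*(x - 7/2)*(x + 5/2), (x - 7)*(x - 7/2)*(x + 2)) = x^2 - 21*x/2 + 49/2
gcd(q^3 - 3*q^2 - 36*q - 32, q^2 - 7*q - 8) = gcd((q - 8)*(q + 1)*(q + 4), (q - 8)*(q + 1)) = q^2 - 7*q - 8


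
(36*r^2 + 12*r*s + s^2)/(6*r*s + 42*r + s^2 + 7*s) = (6*r + s)/(s + 7)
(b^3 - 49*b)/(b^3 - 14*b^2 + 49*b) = (b + 7)/(b - 7)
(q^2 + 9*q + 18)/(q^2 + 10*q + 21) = (q + 6)/(q + 7)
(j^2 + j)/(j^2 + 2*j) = (j + 1)/(j + 2)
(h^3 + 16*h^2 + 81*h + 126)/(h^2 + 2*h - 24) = (h^2 + 10*h + 21)/(h - 4)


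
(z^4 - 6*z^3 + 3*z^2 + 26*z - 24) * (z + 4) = z^5 - 2*z^4 - 21*z^3 + 38*z^2 + 80*z - 96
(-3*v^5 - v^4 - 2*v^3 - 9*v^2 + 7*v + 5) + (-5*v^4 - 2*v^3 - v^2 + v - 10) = -3*v^5 - 6*v^4 - 4*v^3 - 10*v^2 + 8*v - 5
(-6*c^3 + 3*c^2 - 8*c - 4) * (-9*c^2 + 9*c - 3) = 54*c^5 - 81*c^4 + 117*c^3 - 45*c^2 - 12*c + 12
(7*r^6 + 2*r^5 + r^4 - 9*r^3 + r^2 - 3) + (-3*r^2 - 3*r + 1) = 7*r^6 + 2*r^5 + r^4 - 9*r^3 - 2*r^2 - 3*r - 2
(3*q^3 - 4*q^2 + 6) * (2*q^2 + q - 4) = 6*q^5 - 5*q^4 - 16*q^3 + 28*q^2 + 6*q - 24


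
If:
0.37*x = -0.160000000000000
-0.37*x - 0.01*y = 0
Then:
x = -0.43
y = 16.00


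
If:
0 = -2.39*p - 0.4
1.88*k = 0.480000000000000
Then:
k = 0.26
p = -0.17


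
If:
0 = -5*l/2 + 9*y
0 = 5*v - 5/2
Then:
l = 18*y/5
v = 1/2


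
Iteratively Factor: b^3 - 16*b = (b + 4)*(b^2 - 4*b) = b*(b + 4)*(b - 4)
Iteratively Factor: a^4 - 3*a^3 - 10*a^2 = (a + 2)*(a^3 - 5*a^2) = a*(a + 2)*(a^2 - 5*a) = a*(a - 5)*(a + 2)*(a)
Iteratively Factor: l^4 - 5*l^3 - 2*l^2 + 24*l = (l - 4)*(l^3 - l^2 - 6*l) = (l - 4)*(l + 2)*(l^2 - 3*l) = l*(l - 4)*(l + 2)*(l - 3)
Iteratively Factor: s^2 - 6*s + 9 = (s - 3)*(s - 3)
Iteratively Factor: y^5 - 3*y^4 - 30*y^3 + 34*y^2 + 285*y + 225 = (y + 3)*(y^4 - 6*y^3 - 12*y^2 + 70*y + 75) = (y - 5)*(y + 3)*(y^3 - y^2 - 17*y - 15) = (y - 5)^2*(y + 3)*(y^2 + 4*y + 3) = (y - 5)^2*(y + 1)*(y + 3)*(y + 3)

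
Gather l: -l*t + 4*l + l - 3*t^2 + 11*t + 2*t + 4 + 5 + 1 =l*(5 - t) - 3*t^2 + 13*t + 10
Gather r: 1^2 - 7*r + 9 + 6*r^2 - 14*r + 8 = 6*r^2 - 21*r + 18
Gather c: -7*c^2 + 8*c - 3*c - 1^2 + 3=-7*c^2 + 5*c + 2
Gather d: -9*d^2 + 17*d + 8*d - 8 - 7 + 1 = -9*d^2 + 25*d - 14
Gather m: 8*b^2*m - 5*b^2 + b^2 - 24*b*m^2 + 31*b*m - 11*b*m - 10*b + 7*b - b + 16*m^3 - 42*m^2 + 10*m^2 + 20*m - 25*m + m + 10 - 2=-4*b^2 - 4*b + 16*m^3 + m^2*(-24*b - 32) + m*(8*b^2 + 20*b - 4) + 8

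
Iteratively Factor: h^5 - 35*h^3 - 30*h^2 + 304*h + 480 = (h + 3)*(h^4 - 3*h^3 - 26*h^2 + 48*h + 160) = (h + 2)*(h + 3)*(h^3 - 5*h^2 - 16*h + 80) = (h - 5)*(h + 2)*(h + 3)*(h^2 - 16) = (h - 5)*(h - 4)*(h + 2)*(h + 3)*(h + 4)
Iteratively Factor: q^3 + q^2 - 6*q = (q + 3)*(q^2 - 2*q) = (q - 2)*(q + 3)*(q)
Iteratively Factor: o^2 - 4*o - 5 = (o + 1)*(o - 5)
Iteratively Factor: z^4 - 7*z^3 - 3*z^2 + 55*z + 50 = (z + 2)*(z^3 - 9*z^2 + 15*z + 25) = (z + 1)*(z + 2)*(z^2 - 10*z + 25) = (z - 5)*(z + 1)*(z + 2)*(z - 5)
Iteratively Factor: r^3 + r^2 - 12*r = (r)*(r^2 + r - 12) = r*(r + 4)*(r - 3)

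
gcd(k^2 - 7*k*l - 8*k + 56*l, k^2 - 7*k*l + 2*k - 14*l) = k - 7*l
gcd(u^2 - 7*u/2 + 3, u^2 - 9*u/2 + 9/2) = u - 3/2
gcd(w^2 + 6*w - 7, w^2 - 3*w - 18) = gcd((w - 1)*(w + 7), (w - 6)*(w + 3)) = 1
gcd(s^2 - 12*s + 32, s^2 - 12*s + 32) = s^2 - 12*s + 32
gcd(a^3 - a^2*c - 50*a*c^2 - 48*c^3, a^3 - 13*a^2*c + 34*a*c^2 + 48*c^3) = a^2 - 7*a*c - 8*c^2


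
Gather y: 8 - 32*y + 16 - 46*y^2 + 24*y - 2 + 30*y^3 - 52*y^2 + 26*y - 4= 30*y^3 - 98*y^2 + 18*y + 18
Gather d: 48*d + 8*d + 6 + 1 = 56*d + 7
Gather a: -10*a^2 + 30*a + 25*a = -10*a^2 + 55*a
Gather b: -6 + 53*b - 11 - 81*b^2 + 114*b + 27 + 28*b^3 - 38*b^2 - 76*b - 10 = 28*b^3 - 119*b^2 + 91*b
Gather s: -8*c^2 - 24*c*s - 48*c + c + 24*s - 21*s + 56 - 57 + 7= -8*c^2 - 47*c + s*(3 - 24*c) + 6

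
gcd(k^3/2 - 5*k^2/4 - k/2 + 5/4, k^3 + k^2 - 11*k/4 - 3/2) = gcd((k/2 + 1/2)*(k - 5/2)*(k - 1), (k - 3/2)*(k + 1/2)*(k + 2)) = 1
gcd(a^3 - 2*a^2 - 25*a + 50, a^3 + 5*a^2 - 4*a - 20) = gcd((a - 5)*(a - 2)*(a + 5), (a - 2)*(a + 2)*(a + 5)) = a^2 + 3*a - 10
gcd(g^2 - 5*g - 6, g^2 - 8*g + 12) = g - 6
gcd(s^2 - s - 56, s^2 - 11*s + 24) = s - 8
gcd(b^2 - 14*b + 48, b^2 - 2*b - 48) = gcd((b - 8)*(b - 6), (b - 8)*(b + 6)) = b - 8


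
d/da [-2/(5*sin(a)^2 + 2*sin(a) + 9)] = 4*(5*sin(a) + 1)*cos(a)/(5*sin(a)^2 + 2*sin(a) + 9)^2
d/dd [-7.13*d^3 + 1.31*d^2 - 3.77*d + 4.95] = -21.39*d^2 + 2.62*d - 3.77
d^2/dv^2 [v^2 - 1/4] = 2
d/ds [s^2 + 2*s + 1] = 2*s + 2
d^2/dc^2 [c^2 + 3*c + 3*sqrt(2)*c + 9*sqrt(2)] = 2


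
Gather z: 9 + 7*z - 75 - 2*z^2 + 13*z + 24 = -2*z^2 + 20*z - 42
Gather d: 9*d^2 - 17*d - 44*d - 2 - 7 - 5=9*d^2 - 61*d - 14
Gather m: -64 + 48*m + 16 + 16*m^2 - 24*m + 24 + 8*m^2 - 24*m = 24*m^2 - 24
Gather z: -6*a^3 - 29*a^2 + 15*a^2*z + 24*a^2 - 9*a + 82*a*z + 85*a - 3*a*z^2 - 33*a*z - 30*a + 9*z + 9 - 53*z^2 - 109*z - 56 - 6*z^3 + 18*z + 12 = -6*a^3 - 5*a^2 + 46*a - 6*z^3 + z^2*(-3*a - 53) + z*(15*a^2 + 49*a - 82) - 35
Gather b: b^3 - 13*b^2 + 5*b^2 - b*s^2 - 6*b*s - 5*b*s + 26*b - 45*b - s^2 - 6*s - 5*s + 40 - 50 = b^3 - 8*b^2 + b*(-s^2 - 11*s - 19) - s^2 - 11*s - 10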